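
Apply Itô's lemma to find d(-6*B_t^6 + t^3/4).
d(-6*B_t^6 + t^3/4) = (-90*B_t^4 + 3*t^2/4) dt + (-36*B_t^5) dB_t

Itô's formula for f(t, x): d f(t, B_t) = (f_t + (1/2) f_xx) dt + f_x dB_t. Compute partials of f(t, x) = t^3/4 - 6*x^6:
  f_t(t,x)  = 3*t^2/4
  f_x(t,x)  = -36*x^5
  f_xx(t,x) = -180*x^4
Assemble drift = f_t + (1/2) f_xx = 3*t^2/4 - 90*x^4 and diffusion = f_x = -36*x^5. Substituting x = B_t:
  d(-6*B_t^6 + t^3/4) = (-90*B_t^4 + 3*t^2/4) dt + (-36*B_t^5) dB_t.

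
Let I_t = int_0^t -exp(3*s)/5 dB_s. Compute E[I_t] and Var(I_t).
E[I_t] = 0; Var(I_t) = exp(6*t)/150 - 1/150

The Itô integral of a deterministic integrand f(s) has mean 0 because each increment f(s) * (B_{s+ds} - B_s) has mean 0. By the Itô isometry:
  Var( int_0^t f(s) dB_s ) = E[ (int_0^t f(s) dB_s)^2 ] = int_0^t f(s)^2 ds.
Here f(s) = -exp(3*s)/5, so f(s)^2 = exp(6*s)/25. Integrate:
  int_0^t (exp(6*s)/25) ds = exp(6*t)/150 - 1/150.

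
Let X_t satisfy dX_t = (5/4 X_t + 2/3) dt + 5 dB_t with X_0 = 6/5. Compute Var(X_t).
Var(X_t) = 10*exp(5*t/2) - 10

The variance V(t) = Var(X_t) satisfies V'(t) = 2 a V(t) + c^2 with V(0) = 0 (drift coefficient is linear in X, diffusion is constant). With a = 5/4, c = 5, the solution is
  V(t) = (c^2 / (2 a)) * (exp(2 a t) - 1)
       = (5^2 / (2*(5/4))) * (exp((5/2) t) - 1)
       = 10*exp(5*t/2) - 10.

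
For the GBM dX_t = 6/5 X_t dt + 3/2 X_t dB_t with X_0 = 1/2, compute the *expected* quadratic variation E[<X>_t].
E[<X>_t] = 15*exp(93*t/20)/124 - 15/124

<X>_t = int_0^t ((3/2) * X_s)^2 ds. Taking expectation inside the integral: E[<X>_t] = (3/2)^2 * int_0^t E[X_s^2] ds. For GBM, E[X_s^2] = x_0^2 * exp((2 mu + sigma^2) s). Integrating:
  E[<X>_t] = (3/2)^2 * (1/2)^2 * (exp((2*(6/5) + (3/2)^2) t) - 1) / (2*(6/5) + (3/2)^2)
           = (3/2)^2 * (1/2)^2 * (exp((93/20) t) - 1) / (93/20) = 15*exp(93*t/20)/124 - 15/124.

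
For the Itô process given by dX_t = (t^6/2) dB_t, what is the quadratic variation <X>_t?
<X>_t = t^13/52

For an Itô process dX_t = a(t) dt + b(t) dB_t, the quadratic variation is <X>_t = int_0^t b(s)^2 ds (the drift term does not contribute). Here b(s) = s^6/2, so
  b(s)^2 = s^12/4.
Integrating from 0 to t:
  <X>_t = int_0^t (s^12/4) ds = t^13/52.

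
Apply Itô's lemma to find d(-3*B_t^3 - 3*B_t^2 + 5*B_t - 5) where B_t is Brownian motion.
d(-3*B_t^3 - 3*B_t^2 + 5*B_t - 5) = (-9*B_t - 3) dt + (-9*B_t^2 - 6*B_t + 5) dB_t

Itô's formula for f(B_t) gives d f(B_t) = f'(B_t) dB_t + (1/2) f''(B_t) dt. Compute derivatives of f(x) = -3*x^3 - 3*x^2 + 5*x - 5:
  f'(x)  = -9*x^2 - 6*x + 5
  f''(x) = -18*x - 6
Substitute x = B_t and multiply the f'' term by 1/2:
  drift     = (1/2) * (-18*x - 6) evaluated at B_t = -9*B_t - 3
  diffusion = (-9*x^2 - 6*x + 5) evaluated at B_t = -9*B_t^2 - 6*B_t + 5
Therefore d(-3*B_t^3 - 3*B_t^2 + 5*B_t - 5) = (-9*B_t - 3) dt + (-9*B_t^2 - 6*B_t + 5) dB_t.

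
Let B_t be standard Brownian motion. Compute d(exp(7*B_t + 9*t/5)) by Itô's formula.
d(exp(7*B_t + 9*t/5)) = (263*exp(7*B_t + 9*t/5)/10) dt + (7*exp(7*B_t + 9*t/5)) dB_t

Itô's formula for f(t, x): d f(t, B_t) = (f_t + (1/2) f_xx) dt + f_x dB_t. Compute partials of f(t, x) = exp(9*t/5 + 7*x):
  f_t(t,x)  = 9*exp(9*t/5 + 7*x)/5
  f_x(t,x)  = 7*exp(9*t/5 + 7*x)
  f_xx(t,x) = 49*exp(9*t/5 + 7*x)
Assemble drift = f_t + (1/2) f_xx = 263*exp(9*t/5 + 7*x)/10 and diffusion = f_x = 7*exp(9*t/5 + 7*x). Substituting x = B_t:
  d(exp(7*B_t + 9*t/5)) = (263*exp(7*B_t + 9*t/5)/10) dt + (7*exp(7*B_t + 9*t/5)) dB_t.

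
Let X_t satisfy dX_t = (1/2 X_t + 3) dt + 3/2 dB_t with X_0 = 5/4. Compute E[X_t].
E[X_t] = 29*exp(t/2)/4 - 6

Taking expectations and using E[dB_t] = 0, the mean m(t) = E[X_t] satisfies the ODE m'(t) = a m(t) + b with m(0) = x_0. With a = 1/2, b = 3, x_0 = 5/4, the solution is
  m(t) = x_0 * exp(a t) + (b/a) * (exp(a t) - 1)
       = (5/4) * exp((1/2) t) + (3/(1/2)) * (exp((1/2) t) - 1)
       = 29*exp(t/2)/4 - 6.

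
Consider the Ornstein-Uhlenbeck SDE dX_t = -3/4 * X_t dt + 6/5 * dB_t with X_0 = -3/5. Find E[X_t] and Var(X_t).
E[X_t] = -3*exp(-3*t/4)/5; Var(X_t) = 24/25 - 24*exp(-3*t/2)/25

The OU SDE dX = -theta X dt + sigma dB admits the integrating factor exp(theta t): d(exp(theta t) X_t) = sigma exp(theta t) dB_t. Integrating from 0 to t:
  X_t = x_0 * exp(-theta t) + sigma * int_0^t exp(-theta (t-s)) dB_s.
The Itô integral has mean 0 and (by the Itô isometry) variance sigma^2 * int_0^t exp(-2 theta (t - s)) ds = sigma^2 * (1 - exp(-2 theta t)) / (2 theta).
With theta = 3/4, sigma = 6/5, x_0 = -3/5:
  E[X_t] = -3/5 * exp(-3/4 t) = -3*exp(-3*t/4)/5
  Var(X_t) = (6/5)^2 * (1 - exp(-2*3/4 t)) / (2 * 3/4) = 24/25 - 24*exp(-3*t/2)/25.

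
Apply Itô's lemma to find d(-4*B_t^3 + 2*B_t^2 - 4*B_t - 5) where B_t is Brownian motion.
d(-4*B_t^3 + 2*B_t^2 - 4*B_t - 5) = (2 - 12*B_t) dt + (-12*B_t^2 + 4*B_t - 4) dB_t

Itô's formula for f(B_t) gives d f(B_t) = f'(B_t) dB_t + (1/2) f''(B_t) dt. Compute derivatives of f(x) = -4*x^3 + 2*x^2 - 4*x - 5:
  f'(x)  = -12*x^2 + 4*x - 4
  f''(x) = 4 - 24*x
Substitute x = B_t and multiply the f'' term by 1/2:
  drift     = (1/2) * (4 - 24*x) evaluated at B_t = 2 - 12*B_t
  diffusion = (-12*x^2 + 4*x - 4) evaluated at B_t = -12*B_t^2 + 4*B_t - 4
Therefore d(-4*B_t^3 + 2*B_t^2 - 4*B_t - 5) = (2 - 12*B_t) dt + (-12*B_t^2 + 4*B_t - 4) dB_t.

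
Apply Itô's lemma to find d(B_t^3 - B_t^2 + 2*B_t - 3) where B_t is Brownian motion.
d(B_t^3 - B_t^2 + 2*B_t - 3) = (3*B_t - 1) dt + (3*B_t^2 - 2*B_t + 2) dB_t

Itô's formula for f(B_t) gives d f(B_t) = f'(B_t) dB_t + (1/2) f''(B_t) dt. Compute derivatives of f(x) = x^3 - x^2 + 2*x - 3:
  f'(x)  = 3*x^2 - 2*x + 2
  f''(x) = 6*x - 2
Substitute x = B_t and multiply the f'' term by 1/2:
  drift     = (1/2) * (6*x - 2) evaluated at B_t = 3*B_t - 1
  diffusion = (3*x^2 - 2*x + 2) evaluated at B_t = 3*B_t^2 - 2*B_t + 2
Therefore d(B_t^3 - B_t^2 + 2*B_t - 3) = (3*B_t - 1) dt + (3*B_t^2 - 2*B_t + 2) dB_t.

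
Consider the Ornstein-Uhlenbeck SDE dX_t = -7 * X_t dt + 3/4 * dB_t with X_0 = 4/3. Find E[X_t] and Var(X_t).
E[X_t] = 4*exp(-7*t)/3; Var(X_t) = 9/224 - 9*exp(-14*t)/224

The OU SDE dX = -theta X dt + sigma dB admits the integrating factor exp(theta t): d(exp(theta t) X_t) = sigma exp(theta t) dB_t. Integrating from 0 to t:
  X_t = x_0 * exp(-theta t) + sigma * int_0^t exp(-theta (t-s)) dB_s.
The Itô integral has mean 0 and (by the Itô isometry) variance sigma^2 * int_0^t exp(-2 theta (t - s)) ds = sigma^2 * (1 - exp(-2 theta t)) / (2 theta).
With theta = 7, sigma = 3/4, x_0 = 4/3:
  E[X_t] = 4/3 * exp(-7 t) = 4*exp(-7*t)/3
  Var(X_t) = (3/4)^2 * (1 - exp(-2*7 t)) / (2 * 7) = 9/224 - 9*exp(-14*t)/224.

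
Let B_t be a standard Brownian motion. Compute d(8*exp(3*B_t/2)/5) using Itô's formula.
d(8*exp(3*B_t/2)/5) = (9*exp(3*B_t/2)/5) dt + (12*exp(3*B_t/2)/5) dB_t

Itô's formula for f(B_t) gives d f(B_t) = f'(B_t) dB_t + (1/2) f''(B_t) dt. Compute derivatives of f(x) = 8*exp(3*x/2)/5:
  f'(x)  = 12*exp(3*x/2)/5
  f''(x) = 18*exp(3*x/2)/5
Substitute x = B_t and multiply the f'' term by 1/2:
  drift     = (1/2) * (18*exp(3*x/2)/5) evaluated at B_t = 9*exp(3*B_t/2)/5
  diffusion = (12*exp(3*x/2)/5) evaluated at B_t = 12*exp(3*B_t/2)/5
Therefore d(8*exp(3*B_t/2)/5) = (9*exp(3*B_t/2)/5) dt + (12*exp(3*B_t/2)/5) dB_t.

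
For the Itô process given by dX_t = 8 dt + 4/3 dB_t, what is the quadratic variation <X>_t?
<X>_t = 16*t/9

For an Itô process dX_t = a(t) dt + b(t) dB_t, the quadratic variation is <X>_t = int_0^t b(s)^2 ds (the drift term does not contribute). Here b(s) = 4/3, so
  b(s)^2 = 16/9.
Integrating from 0 to t:
  <X>_t = int_0^t (16/9) ds = 16*t/9.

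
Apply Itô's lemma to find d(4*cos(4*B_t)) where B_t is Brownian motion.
d(4*cos(4*B_t)) = (-32*cos(4*B_t)) dt + (-16*sin(4*B_t)) dB_t

Itô's formula for f(B_t) gives d f(B_t) = f'(B_t) dB_t + (1/2) f''(B_t) dt. Compute derivatives of f(x) = 4*cos(4*x):
  f'(x)  = -16*sin(4*x)
  f''(x) = -64*cos(4*x)
Substitute x = B_t and multiply the f'' term by 1/2:
  drift     = (1/2) * (-64*cos(4*x)) evaluated at B_t = -32*cos(4*B_t)
  diffusion = (-16*sin(4*x)) evaluated at B_t = -16*sin(4*B_t)
Therefore d(4*cos(4*B_t)) = (-32*cos(4*B_t)) dt + (-16*sin(4*B_t)) dB_t.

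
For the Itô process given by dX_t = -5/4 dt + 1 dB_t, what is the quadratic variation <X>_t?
<X>_t = t

For an Itô process dX_t = a(t) dt + b(t) dB_t, the quadratic variation is <X>_t = int_0^t b(s)^2 ds (the drift term does not contribute). Here b(s) = 1, so
  b(s)^2 = 1.
Integrating from 0 to t:
  <X>_t = int_0^t (1) ds = t.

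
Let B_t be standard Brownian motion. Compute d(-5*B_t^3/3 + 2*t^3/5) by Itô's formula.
d(-5*B_t^3/3 + 2*t^3/5) = (-5*B_t + 6*t^2/5) dt + (-5*B_t^2) dB_t

Itô's formula for f(t, x): d f(t, B_t) = (f_t + (1/2) f_xx) dt + f_x dB_t. Compute partials of f(t, x) = 2*t^3/5 - 5*x^3/3:
  f_t(t,x)  = 6*t^2/5
  f_x(t,x)  = -5*x^2
  f_xx(t,x) = -10*x
Assemble drift = f_t + (1/2) f_xx = 6*t^2/5 - 5*x and diffusion = f_x = -5*x^2. Substituting x = B_t:
  d(-5*B_t^3/3 + 2*t^3/5) = (-5*B_t + 6*t^2/5) dt + (-5*B_t^2) dB_t.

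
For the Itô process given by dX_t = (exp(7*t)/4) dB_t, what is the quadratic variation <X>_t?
<X>_t = exp(14*t)/224 - 1/224

For an Itô process dX_t = a(t) dt + b(t) dB_t, the quadratic variation is <X>_t = int_0^t b(s)^2 ds (the drift term does not contribute). Here b(s) = exp(7*s)/4, so
  b(s)^2 = exp(14*s)/16.
Integrating from 0 to t:
  <X>_t = int_0^t (exp(14*s)/16) ds = exp(14*t)/224 - 1/224.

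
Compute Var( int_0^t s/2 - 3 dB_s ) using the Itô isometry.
Var = t*(t^2 - 18*t + 108)/12

The Itô integral of a deterministic integrand f(s) has mean 0 because each increment f(s) * (B_{s+ds} - B_s) has mean 0. By the Itô isometry:
  Var( int_0^t f(s) dB_s ) = E[ (int_0^t f(s) dB_s)^2 ] = int_0^t f(s)^2 ds.
Here f(s) = s/2 - 3, so f(s)^2 = (s - 6)^2/4. Integrate:
  int_0^t ((s - 6)^2/4) ds = t*(t^2 - 18*t + 108)/12.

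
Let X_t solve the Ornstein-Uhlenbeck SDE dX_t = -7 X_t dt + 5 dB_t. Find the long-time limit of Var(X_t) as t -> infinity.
lim Var(X_t) = 25/14

The OU SDE dX = -theta X dt + sigma dB admits the integrating factor exp(theta t): d(exp(theta t) X_t) = sigma exp(theta t) dB_t. Integrating from 0 to t gives X_t = x_0 * exp(-theta t) + sigma * int_0^t exp(-theta (t-s)) dB_s for any initial x_0. The Itô integral has variance (by the Itô isometry) sigma^2 * int_0^t exp(-2 theta (t - s)) ds = sigma^2 * (1 - exp(-2 theta t)) / (2 theta), independent of x_0.
With theta = 7, sigma = 5:
  Var(X_t) = (5)^2 * (1 - exp(-2*7 t)) / (2 * 7) = 25/14 - 25*exp(-14*t)/14.
As t -> infinity, exp(-2*7 t) -> 0, so the stationary variance is sigma^2 / (2 theta) = 25/14.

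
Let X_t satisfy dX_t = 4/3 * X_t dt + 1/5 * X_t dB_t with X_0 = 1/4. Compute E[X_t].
E[X_t] = exp(4*t/3)/4

For GBM dX = mu X dt + sigma X dB with X_0 = x_0, apply Itô to Y = log X: dY = (mu - sigma^2/2) dt + sigma dB, so Y_t = log(x_0) + (mu - sigma^2/2) t + sigma B_t and hence X_t = x_0 * exp((mu - sigma^2/2) t + sigma B_t).
With mu = 4/3, sigma = 1/5, x_0 = 1/4, this gives:
  X_t = 1/4 * exp((197/150) * t + (1/5) * B_t).
Since sigma*B_t ~ Normal(0, sigma^2 t), E[exp(sigma*B_t)] = exp(sigma^2 t / 2); so E[X_t] = x_0 * exp((mu - sigma^2/2) t) * exp(sigma^2 t / 2) = x_0 * exp(mu t) = exp(4*t/3)/4.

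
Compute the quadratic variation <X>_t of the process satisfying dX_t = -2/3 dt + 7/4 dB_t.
<X>_t = 49*t/16

For an Itô process dX_t = a(t) dt + b(t) dB_t, the quadratic variation is <X>_t = int_0^t b(s)^2 ds (the drift term does not contribute). Here b(s) = 7/4, so
  b(s)^2 = 49/16.
Integrating from 0 to t:
  <X>_t = int_0^t (49/16) ds = 49*t/16.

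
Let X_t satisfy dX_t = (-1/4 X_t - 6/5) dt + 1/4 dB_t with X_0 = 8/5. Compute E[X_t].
E[X_t] = -24/5 + 32*exp(-t/4)/5

Taking expectations and using E[dB_t] = 0, the mean m(t) = E[X_t] satisfies the ODE m'(t) = a m(t) + b with m(0) = x_0. With a = -1/4, b = -6/5, x_0 = 8/5, the solution is
  m(t) = x_0 * exp(a t) + (b/a) * (exp(a t) - 1)
       = (8/5) * exp((-1/4) t) + ((-6/5)/(-1/4)) * (exp((-1/4) t) - 1)
       = -24/5 + 32*exp(-t/4)/5.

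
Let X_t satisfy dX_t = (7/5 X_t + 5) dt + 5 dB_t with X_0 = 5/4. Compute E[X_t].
E[X_t] = 135*exp(7*t/5)/28 - 25/7

Taking expectations and using E[dB_t] = 0, the mean m(t) = E[X_t] satisfies the ODE m'(t) = a m(t) + b with m(0) = x_0. With a = 7/5, b = 5, x_0 = 5/4, the solution is
  m(t) = x_0 * exp(a t) + (b/a) * (exp(a t) - 1)
       = (5/4) * exp((7/5) t) + (5/(7/5)) * (exp((7/5) t) - 1)
       = 135*exp(7*t/5)/28 - 25/7.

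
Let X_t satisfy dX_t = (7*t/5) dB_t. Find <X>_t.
<X>_t = 49*t^3/75

For an Itô process dX_t = a(t) dt + b(t) dB_t, the quadratic variation is <X>_t = int_0^t b(s)^2 ds (the drift term does not contribute). Here b(s) = 7*s/5, so
  b(s)^2 = 49*s^2/25.
Integrating from 0 to t:
  <X>_t = int_0^t (49*s^2/25) ds = 49*t^3/75.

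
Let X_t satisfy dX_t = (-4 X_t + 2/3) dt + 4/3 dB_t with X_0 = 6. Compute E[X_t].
E[X_t] = 1/6 + 35*exp(-4*t)/6

Taking expectations and using E[dB_t] = 0, the mean m(t) = E[X_t] satisfies the ODE m'(t) = a m(t) + b with m(0) = x_0. With a = -4, b = 2/3, x_0 = 6, the solution is
  m(t) = x_0 * exp(a t) + (b/a) * (exp(a t) - 1)
       = 6 * exp((-4) t) + ((2/3)/(-4)) * (exp((-4) t) - 1)
       = 1/6 + 35*exp(-4*t)/6.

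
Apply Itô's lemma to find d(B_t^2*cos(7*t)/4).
d(B_t^2*cos(7*t)/4) = (-7*B_t^2*sin(7*t)/4 + cos(7*t)/4) dt + (B_t*cos(7*t)/2) dB_t

Itô's formula for f(t, x): d f(t, B_t) = (f_t + (1/2) f_xx) dt + f_x dB_t. Compute partials of f(t, x) = x^2*cos(7*t)/4:
  f_t(t,x)  = -7*x^2*sin(7*t)/4
  f_x(t,x)  = x*cos(7*t)/2
  f_xx(t,x) = cos(7*t)/2
Assemble drift = f_t + (1/2) f_xx = -7*x^2*sin(7*t)/4 + cos(7*t)/4 and diffusion = f_x = x*cos(7*t)/2. Substituting x = B_t:
  d(B_t^2*cos(7*t)/4) = (-7*B_t^2*sin(7*t)/4 + cos(7*t)/4) dt + (B_t*cos(7*t)/2) dB_t.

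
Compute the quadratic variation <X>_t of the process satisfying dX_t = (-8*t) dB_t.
<X>_t = 64*t^3/3

For an Itô process dX_t = a(t) dt + b(t) dB_t, the quadratic variation is <X>_t = int_0^t b(s)^2 ds (the drift term does not contribute). Here b(s) = -8*s, so
  b(s)^2 = 64*s^2.
Integrating from 0 to t:
  <X>_t = int_0^t (64*s^2) ds = 64*t^3/3.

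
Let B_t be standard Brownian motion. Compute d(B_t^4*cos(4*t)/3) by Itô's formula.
d(B_t^4*cos(4*t)/3) = (2*B_t^2*(-2*B_t^2*sin(4*t)/3 + cos(4*t))) dt + (4*B_t^3*cos(4*t)/3) dB_t

Itô's formula for f(t, x): d f(t, B_t) = (f_t + (1/2) f_xx) dt + f_x dB_t. Compute partials of f(t, x) = x^4*cos(4*t)/3:
  f_t(t,x)  = -4*x^4*sin(4*t)/3
  f_x(t,x)  = 4*x^3*cos(4*t)/3
  f_xx(t,x) = 4*x^2*cos(4*t)
Assemble drift = f_t + (1/2) f_xx = 2*x^2*(-2*x^2*sin(4*t)/3 + cos(4*t)) and diffusion = f_x = 4*x^3*cos(4*t)/3. Substituting x = B_t:
  d(B_t^4*cos(4*t)/3) = (2*B_t^2*(-2*B_t^2*sin(4*t)/3 + cos(4*t))) dt + (4*B_t^3*cos(4*t)/3) dB_t.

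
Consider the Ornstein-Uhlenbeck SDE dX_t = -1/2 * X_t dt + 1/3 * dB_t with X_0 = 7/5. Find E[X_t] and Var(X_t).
E[X_t] = 7*exp(-t/2)/5; Var(X_t) = (exp(t) - 1)*exp(-t)/9

The OU SDE dX = -theta X dt + sigma dB admits the integrating factor exp(theta t): d(exp(theta t) X_t) = sigma exp(theta t) dB_t. Integrating from 0 to t:
  X_t = x_0 * exp(-theta t) + sigma * int_0^t exp(-theta (t-s)) dB_s.
The Itô integral has mean 0 and (by the Itô isometry) variance sigma^2 * int_0^t exp(-2 theta (t - s)) ds = sigma^2 * (1 - exp(-2 theta t)) / (2 theta).
With theta = 1/2, sigma = 1/3, x_0 = 7/5:
  E[X_t] = 7/5 * exp(-1/2 t) = 7*exp(-t/2)/5
  Var(X_t) = (1/3)^2 * (1 - exp(-2*1/2 t)) / (2 * 1/2) = (exp(t) - 1)*exp(-t)/9.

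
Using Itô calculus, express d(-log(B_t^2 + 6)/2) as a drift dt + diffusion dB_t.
d(-log(B_t^2 + 6)/2) = ((B_t^2 - 6)/(2*(B_t^2 + 6)^2)) dt + (-B_t/(B_t^2 + 6)) dB_t

Itô's formula for f(B_t) gives d f(B_t) = f'(B_t) dB_t + (1/2) f''(B_t) dt. Compute derivatives of f(x) = -log(x^2 + 6)/2:
  f'(x)  = -x/(x^2 + 6)
  f''(x) = (x^2 - 6)/(x^2 + 6)^2
Substitute x = B_t and multiply the f'' term by 1/2:
  drift     = (1/2) * ((x^2 - 6)/(x^2 + 6)^2) evaluated at B_t = (B_t^2 - 6)/(2*(B_t^2 + 6)^2)
  diffusion = (-x/(x^2 + 6)) evaluated at B_t = -B_t/(B_t^2 + 6)
Therefore d(-log(B_t^2 + 6)/2) = ((B_t^2 - 6)/(2*(B_t^2 + 6)^2)) dt + (-B_t/(B_t^2 + 6)) dB_t.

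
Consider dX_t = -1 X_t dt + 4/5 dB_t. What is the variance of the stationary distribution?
lim Var(X_t) = 8/25

The OU SDE dX = -theta X dt + sigma dB admits the integrating factor exp(theta t): d(exp(theta t) X_t) = sigma exp(theta t) dB_t. Integrating from 0 to t gives X_t = x_0 * exp(-theta t) + sigma * int_0^t exp(-theta (t-s)) dB_s for any initial x_0. The Itô integral has variance (by the Itô isometry) sigma^2 * int_0^t exp(-2 theta (t - s)) ds = sigma^2 * (1 - exp(-2 theta t)) / (2 theta), independent of x_0.
With theta = 1, sigma = 4/5:
  Var(X_t) = (4/5)^2 * (1 - exp(-2*1 t)) / (2 * 1) = 8/25 - 8*exp(-2*t)/25.
As t -> infinity, exp(-2*1 t) -> 0, so the stationary variance is sigma^2 / (2 theta) = 8/25.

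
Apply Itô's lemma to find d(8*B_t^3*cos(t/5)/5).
d(8*B_t^3*cos(t/5)/5) = (8*B_t*(-B_t^2*sin(t/5) + 15*cos(t/5))/25) dt + (24*B_t^2*cos(t/5)/5) dB_t

Itô's formula for f(t, x): d f(t, B_t) = (f_t + (1/2) f_xx) dt + f_x dB_t. Compute partials of f(t, x) = 8*x^3*cos(t/5)/5:
  f_t(t,x)  = -8*x^3*sin(t/5)/25
  f_x(t,x)  = 24*x^2*cos(t/5)/5
  f_xx(t,x) = 48*x*cos(t/5)/5
Assemble drift = f_t + (1/2) f_xx = 8*x*(-x^2*sin(t/5) + 15*cos(t/5))/25 and diffusion = f_x = 24*x^2*cos(t/5)/5. Substituting x = B_t:
  d(8*B_t^3*cos(t/5)/5) = (8*B_t*(-B_t^2*sin(t/5) + 15*cos(t/5))/25) dt + (24*B_t^2*cos(t/5)/5) dB_t.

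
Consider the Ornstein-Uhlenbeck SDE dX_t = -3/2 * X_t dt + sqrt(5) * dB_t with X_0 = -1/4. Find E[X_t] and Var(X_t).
E[X_t] = -exp(-3*t/2)/4; Var(X_t) = 5/3 - 5*exp(-3*t)/3

The OU SDE dX = -theta X dt + sigma dB admits the integrating factor exp(theta t): d(exp(theta t) X_t) = sigma exp(theta t) dB_t. Integrating from 0 to t:
  X_t = x_0 * exp(-theta t) + sigma * int_0^t exp(-theta (t-s)) dB_s.
The Itô integral has mean 0 and (by the Itô isometry) variance sigma^2 * int_0^t exp(-2 theta (t - s)) ds = sigma^2 * (1 - exp(-2 theta t)) / (2 theta).
With theta = 3/2, sigma = sqrt(5), x_0 = -1/4:
  E[X_t] = -1/4 * exp(-3/2 t) = -exp(-3*t/2)/4
  Var(X_t) = (sqrt(5))^2 * (1 - exp(-2*3/2 t)) / (2 * 3/2) = 5/3 - 5*exp(-3*t)/3.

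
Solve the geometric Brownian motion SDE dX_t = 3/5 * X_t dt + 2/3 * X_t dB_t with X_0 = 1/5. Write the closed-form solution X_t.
X_t = 1/5 * exp((17/45) * t + (2/3) * B_t)

For GBM dX = mu X dt + sigma X dB with X_0 = x_0, apply Itô to Y = log X: dY = (mu - sigma^2/2) dt + sigma dB, so Y_t = log(x_0) + (mu - sigma^2/2) t + sigma B_t and hence X_t = x_0 * exp((mu - sigma^2/2) t + sigma B_t).
With mu = 3/5, sigma = 2/3, x_0 = 1/5, this gives:
  X_t = 1/5 * exp((17/45) * t + (2/3) * B_t).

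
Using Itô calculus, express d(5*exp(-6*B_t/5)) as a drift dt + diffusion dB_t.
d(5*exp(-6*B_t/5)) = (18*exp(-6*B_t/5)/5) dt + (-6*exp(-6*B_t/5)) dB_t

Itô's formula for f(B_t) gives d f(B_t) = f'(B_t) dB_t + (1/2) f''(B_t) dt. Compute derivatives of f(x) = 5*exp(-6*x/5):
  f'(x)  = -6*exp(-6*x/5)
  f''(x) = 36*exp(-6*x/5)/5
Substitute x = B_t and multiply the f'' term by 1/2:
  drift     = (1/2) * (36*exp(-6*x/5)/5) evaluated at B_t = 18*exp(-6*B_t/5)/5
  diffusion = (-6*exp(-6*x/5)) evaluated at B_t = -6*exp(-6*B_t/5)
Therefore d(5*exp(-6*B_t/5)) = (18*exp(-6*B_t/5)/5) dt + (-6*exp(-6*B_t/5)) dB_t.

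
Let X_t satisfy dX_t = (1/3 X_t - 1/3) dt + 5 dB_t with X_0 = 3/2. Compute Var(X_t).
Var(X_t) = 75*exp(2*t/3)/2 - 75/2

The variance V(t) = Var(X_t) satisfies V'(t) = 2 a V(t) + c^2 with V(0) = 0 (drift coefficient is linear in X, diffusion is constant). With a = 1/3, c = 5, the solution is
  V(t) = (c^2 / (2 a)) * (exp(2 a t) - 1)
       = (5^2 / (2*(1/3))) * (exp((2/3) t) - 1)
       = 75*exp(2*t/3)/2 - 75/2.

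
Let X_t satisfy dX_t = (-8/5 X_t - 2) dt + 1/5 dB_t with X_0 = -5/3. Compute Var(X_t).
Var(X_t) = 1/80 - exp(-16*t/5)/80

The variance V(t) = Var(X_t) satisfies V'(t) = 2 a V(t) + c^2 with V(0) = 0 (drift coefficient is linear in X, diffusion is constant). With a = -8/5, c = 1/5, the solution is
  V(t) = (c^2 / (2 a)) * (exp(2 a t) - 1)
       = ((1/5)^2 / (2*(-8/5))) * (exp((-16/5) t) - 1)
       = 1/80 - exp(-16*t/5)/80.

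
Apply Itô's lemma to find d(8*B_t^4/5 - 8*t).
d(8*B_t^4/5 - 8*t) = (48*B_t^2/5 - 8) dt + (32*B_t^3/5) dB_t

Itô's formula for f(t, x): d f(t, B_t) = (f_t + (1/2) f_xx) dt + f_x dB_t. Compute partials of f(t, x) = -8*t + 8*x^4/5:
  f_t(t,x)  = -8
  f_x(t,x)  = 32*x^3/5
  f_xx(t,x) = 96*x^2/5
Assemble drift = f_t + (1/2) f_xx = 48*x^2/5 - 8 and diffusion = f_x = 32*x^3/5. Substituting x = B_t:
  d(8*B_t^4/5 - 8*t) = (48*B_t^2/5 - 8) dt + (32*B_t^3/5) dB_t.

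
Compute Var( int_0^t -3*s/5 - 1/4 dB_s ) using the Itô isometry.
Var = t*(48*t^2 + 60*t + 25)/400

The Itô integral of a deterministic integrand f(s) has mean 0 because each increment f(s) * (B_{s+ds} - B_s) has mean 0. By the Itô isometry:
  Var( int_0^t f(s) dB_s ) = E[ (int_0^t f(s) dB_s)^2 ] = int_0^t f(s)^2 ds.
Here f(s) = -3*s/5 - 1/4, so f(s)^2 = (12*s + 5)^2/400. Integrate:
  int_0^t ((12*s + 5)^2/400) ds = t*(48*t^2 + 60*t + 25)/400.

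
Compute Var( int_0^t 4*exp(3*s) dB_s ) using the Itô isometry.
Var = 8*exp(6*t)/3 - 8/3

The Itô integral of a deterministic integrand f(s) has mean 0 because each increment f(s) * (B_{s+ds} - B_s) has mean 0. By the Itô isometry:
  Var( int_0^t f(s) dB_s ) = E[ (int_0^t f(s) dB_s)^2 ] = int_0^t f(s)^2 ds.
Here f(s) = 4*exp(3*s), so f(s)^2 = 16*exp(6*s). Integrate:
  int_0^t (16*exp(6*s)) ds = 8*exp(6*t)/3 - 8/3.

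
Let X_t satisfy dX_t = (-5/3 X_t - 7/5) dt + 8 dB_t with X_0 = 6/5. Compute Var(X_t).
Var(X_t) = 96/5 - 96*exp(-10*t/3)/5

The variance V(t) = Var(X_t) satisfies V'(t) = 2 a V(t) + c^2 with V(0) = 0 (drift coefficient is linear in X, diffusion is constant). With a = -5/3, c = 8, the solution is
  V(t) = (c^2 / (2 a)) * (exp(2 a t) - 1)
       = (8^2 / (2*(-5/3))) * (exp((-10/3) t) - 1)
       = 96/5 - 96*exp(-10*t/3)/5.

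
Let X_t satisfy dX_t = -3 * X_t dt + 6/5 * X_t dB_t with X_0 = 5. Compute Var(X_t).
Var(X_t) = (25*exp(36*t/25) - 25)*exp(-6*t)

For GBM dX = mu X dt + sigma X dB with X_0 = x_0, apply Itô to Y = log X: dY = (mu - sigma^2/2) dt + sigma dB, so Y_t = log(x_0) + (mu - sigma^2/2) t + sigma B_t and hence X_t = x_0 * exp((mu - sigma^2/2) t + sigma B_t).
With mu = -3, sigma = 6/5, x_0 = 5, this gives:
  X_t = 5 * exp((-93/25) * t + (6/5) * B_t).
Since sigma*B_t ~ Normal(0, sigma^2 t), E[exp(sigma*B_t)] = exp(sigma^2 t / 2); so E[X_t] = x_0 * exp((mu - sigma^2/2) t) * exp(sigma^2 t / 2) = x_0 * exp(mu t) = 5*exp(-3*t).
Var(X_t) = E[X_t^2] - (E[X_t])^2 = x_0^2 * exp(2 mu t) * (exp(sigma^2 t) - 1) = (25*exp(36*t/25) - 25)*exp(-6*t).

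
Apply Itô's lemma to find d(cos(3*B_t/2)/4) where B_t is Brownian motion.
d(cos(3*B_t/2)/4) = (-9*cos(3*B_t/2)/32) dt + (-3*sin(3*B_t/2)/8) dB_t

Itô's formula for f(B_t) gives d f(B_t) = f'(B_t) dB_t + (1/2) f''(B_t) dt. Compute derivatives of f(x) = cos(3*x/2)/4:
  f'(x)  = -3*sin(3*x/2)/8
  f''(x) = -9*cos(3*x/2)/16
Substitute x = B_t and multiply the f'' term by 1/2:
  drift     = (1/2) * (-9*cos(3*x/2)/16) evaluated at B_t = -9*cos(3*B_t/2)/32
  diffusion = (-3*sin(3*x/2)/8) evaluated at B_t = -3*sin(3*B_t/2)/8
Therefore d(cos(3*B_t/2)/4) = (-9*cos(3*B_t/2)/32) dt + (-3*sin(3*B_t/2)/8) dB_t.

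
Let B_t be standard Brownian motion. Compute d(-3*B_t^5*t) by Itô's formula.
d(-3*B_t^5*t) = (3*B_t^3*(-B_t^2 - 10*t)) dt + (-15*B_t^4*t) dB_t

Itô's formula for f(t, x): d f(t, B_t) = (f_t + (1/2) f_xx) dt + f_x dB_t. Compute partials of f(t, x) = -3*t*x^5:
  f_t(t,x)  = -3*x^5
  f_x(t,x)  = -15*t*x^4
  f_xx(t,x) = -60*t*x^3
Assemble drift = f_t + (1/2) f_xx = 3*x^3*(-10*t - x^2) and diffusion = f_x = -15*t*x^4. Substituting x = B_t:
  d(-3*B_t^5*t) = (3*B_t^3*(-B_t^2 - 10*t)) dt + (-15*B_t^4*t) dB_t.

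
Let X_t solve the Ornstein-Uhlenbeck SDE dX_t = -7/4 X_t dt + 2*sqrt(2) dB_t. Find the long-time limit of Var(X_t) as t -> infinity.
lim Var(X_t) = 16/7

The OU SDE dX = -theta X dt + sigma dB admits the integrating factor exp(theta t): d(exp(theta t) X_t) = sigma exp(theta t) dB_t. Integrating from 0 to t gives X_t = x_0 * exp(-theta t) + sigma * int_0^t exp(-theta (t-s)) dB_s for any initial x_0. The Itô integral has variance (by the Itô isometry) sigma^2 * int_0^t exp(-2 theta (t - s)) ds = sigma^2 * (1 - exp(-2 theta t)) / (2 theta), independent of x_0.
With theta = 7/4, sigma = 2*sqrt(2):
  Var(X_t) = (2*sqrt(2))^2 * (1 - exp(-2*7/4 t)) / (2 * 7/4) = 16/7 - 16*exp(-7*t/2)/7.
As t -> infinity, exp(-2*7/4 t) -> 0, so the stationary variance is sigma^2 / (2 theta) = 16/7.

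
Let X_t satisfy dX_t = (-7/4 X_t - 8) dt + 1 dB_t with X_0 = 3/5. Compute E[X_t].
E[X_t] = -32/7 + 181*exp(-7*t/4)/35

Taking expectations and using E[dB_t] = 0, the mean m(t) = E[X_t] satisfies the ODE m'(t) = a m(t) + b with m(0) = x_0. With a = -7/4, b = -8, x_0 = 3/5, the solution is
  m(t) = x_0 * exp(a t) + (b/a) * (exp(a t) - 1)
       = (3/5) * exp((-7/4) t) + ((-8)/(-7/4)) * (exp((-7/4) t) - 1)
       = -32/7 + 181*exp(-7*t/4)/35.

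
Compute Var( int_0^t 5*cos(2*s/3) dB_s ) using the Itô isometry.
Var = 25*t/2 + 75*sin(4*t/3)/8

The Itô integral of a deterministic integrand f(s) has mean 0 because each increment f(s) * (B_{s+ds} - B_s) has mean 0. By the Itô isometry:
  Var( int_0^t f(s) dB_s ) = E[ (int_0^t f(s) dB_s)^2 ] = int_0^t f(s)^2 ds.
Here f(s) = 5*cos(2*s/3), so f(s)^2 = 25*cos(2*s/3)^2. Integrate:
  int_0^t (25*cos(2*s/3)^2) ds = 25*t/2 + 75*sin(4*t/3)/8.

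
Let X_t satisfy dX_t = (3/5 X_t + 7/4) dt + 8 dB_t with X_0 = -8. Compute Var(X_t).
Var(X_t) = 160*exp(6*t/5)/3 - 160/3

The variance V(t) = Var(X_t) satisfies V'(t) = 2 a V(t) + c^2 with V(0) = 0 (drift coefficient is linear in X, diffusion is constant). With a = 3/5, c = 8, the solution is
  V(t) = (c^2 / (2 a)) * (exp(2 a t) - 1)
       = (8^2 / (2*(3/5))) * (exp((6/5) t) - 1)
       = 160*exp(6*t/5)/3 - 160/3.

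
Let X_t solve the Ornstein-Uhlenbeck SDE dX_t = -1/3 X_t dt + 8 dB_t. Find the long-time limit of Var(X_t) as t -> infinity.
lim Var(X_t) = 96

The OU SDE dX = -theta X dt + sigma dB admits the integrating factor exp(theta t): d(exp(theta t) X_t) = sigma exp(theta t) dB_t. Integrating from 0 to t gives X_t = x_0 * exp(-theta t) + sigma * int_0^t exp(-theta (t-s)) dB_s for any initial x_0. The Itô integral has variance (by the Itô isometry) sigma^2 * int_0^t exp(-2 theta (t - s)) ds = sigma^2 * (1 - exp(-2 theta t)) / (2 theta), independent of x_0.
With theta = 1/3, sigma = 8:
  Var(X_t) = (8)^2 * (1 - exp(-2*1/3 t)) / (2 * 1/3) = 96 - 96*exp(-2*t/3).
As t -> infinity, exp(-2*1/3 t) -> 0, so the stationary variance is sigma^2 / (2 theta) = 96.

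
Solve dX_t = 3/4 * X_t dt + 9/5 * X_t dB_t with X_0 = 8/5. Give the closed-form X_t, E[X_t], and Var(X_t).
X_t = 8/5 * exp((-87/100) t + (9/5) B_t); E[X_t] = 8*exp(3*t/4)/5; Var(X_t) = 64*(exp(81*t/25) - 1)*exp(3*t/2)/25

For GBM dX = mu X dt + sigma X dB with X_0 = x_0, apply Itô to Y = log X: dY = (mu - sigma^2/2) dt + sigma dB, so Y_t = log(x_0) + (mu - sigma^2/2) t + sigma B_t and hence X_t = x_0 * exp((mu - sigma^2/2) t + sigma B_t).
With mu = 3/4, sigma = 9/5, x_0 = 8/5, this gives:
  X_t = 8/5 * exp((-87/100) * t + (9/5) * B_t).
Since sigma*B_t ~ Normal(0, sigma^2 t), E[exp(sigma*B_t)] = exp(sigma^2 t / 2); so E[X_t] = x_0 * exp((mu - sigma^2/2) t) * exp(sigma^2 t / 2) = x_0 * exp(mu t) = 8*exp(3*t/4)/5.
Var(X_t) = E[X_t^2] - (E[X_t])^2 = x_0^2 * exp(2 mu t) * (exp(sigma^2 t) - 1) = 64*(exp(81*t/25) - 1)*exp(3*t/2)/25.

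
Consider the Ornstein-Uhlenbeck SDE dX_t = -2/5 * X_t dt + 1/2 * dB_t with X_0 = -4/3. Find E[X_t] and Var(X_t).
E[X_t] = -4*exp(-2*t/5)/3; Var(X_t) = 5/16 - 5*exp(-4*t/5)/16

The OU SDE dX = -theta X dt + sigma dB admits the integrating factor exp(theta t): d(exp(theta t) X_t) = sigma exp(theta t) dB_t. Integrating from 0 to t:
  X_t = x_0 * exp(-theta t) + sigma * int_0^t exp(-theta (t-s)) dB_s.
The Itô integral has mean 0 and (by the Itô isometry) variance sigma^2 * int_0^t exp(-2 theta (t - s)) ds = sigma^2 * (1 - exp(-2 theta t)) / (2 theta).
With theta = 2/5, sigma = 1/2, x_0 = -4/3:
  E[X_t] = -4/3 * exp(-2/5 t) = -4*exp(-2*t/5)/3
  Var(X_t) = (1/2)^2 * (1 - exp(-2*2/5 t)) / (2 * 2/5) = 5/16 - 5*exp(-4*t/5)/16.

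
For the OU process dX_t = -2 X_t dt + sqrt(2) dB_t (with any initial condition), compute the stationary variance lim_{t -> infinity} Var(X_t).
lim Var(X_t) = 1/2

The OU SDE dX = -theta X dt + sigma dB admits the integrating factor exp(theta t): d(exp(theta t) X_t) = sigma exp(theta t) dB_t. Integrating from 0 to t gives X_t = x_0 * exp(-theta t) + sigma * int_0^t exp(-theta (t-s)) dB_s for any initial x_0. The Itô integral has variance (by the Itô isometry) sigma^2 * int_0^t exp(-2 theta (t - s)) ds = sigma^2 * (1 - exp(-2 theta t)) / (2 theta), independent of x_0.
With theta = 2, sigma = sqrt(2):
  Var(X_t) = (sqrt(2))^2 * (1 - exp(-2*2 t)) / (2 * 2) = 1/2 - exp(-4*t)/2.
As t -> infinity, exp(-2*2 t) -> 0, so the stationary variance is sigma^2 / (2 theta) = 1/2.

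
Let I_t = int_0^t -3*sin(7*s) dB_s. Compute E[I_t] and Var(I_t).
E[I_t] = 0; Var(I_t) = 9*t/2 - 9*sin(14*t)/28

The Itô integral of a deterministic integrand f(s) has mean 0 because each increment f(s) * (B_{s+ds} - B_s) has mean 0. By the Itô isometry:
  Var( int_0^t f(s) dB_s ) = E[ (int_0^t f(s) dB_s)^2 ] = int_0^t f(s)^2 ds.
Here f(s) = -3*sin(7*s), so f(s)^2 = 9*sin(7*s)^2. Integrate:
  int_0^t (9*sin(7*s)^2) ds = 9*t/2 - 9*sin(14*t)/28.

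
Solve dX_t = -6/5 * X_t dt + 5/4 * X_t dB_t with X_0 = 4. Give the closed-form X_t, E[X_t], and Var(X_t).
X_t = 4 * exp((-317/160) t + (5/4) B_t); E[X_t] = 4*exp(-6*t/5); Var(X_t) = (16*exp(25*t/16) - 16)*exp(-12*t/5)

For GBM dX = mu X dt + sigma X dB with X_0 = x_0, apply Itô to Y = log X: dY = (mu - sigma^2/2) dt + sigma dB, so Y_t = log(x_0) + (mu - sigma^2/2) t + sigma B_t and hence X_t = x_0 * exp((mu - sigma^2/2) t + sigma B_t).
With mu = -6/5, sigma = 5/4, x_0 = 4, this gives:
  X_t = 4 * exp((-317/160) * t + (5/4) * B_t).
Since sigma*B_t ~ Normal(0, sigma^2 t), E[exp(sigma*B_t)] = exp(sigma^2 t / 2); so E[X_t] = x_0 * exp((mu - sigma^2/2) t) * exp(sigma^2 t / 2) = x_0 * exp(mu t) = 4*exp(-6*t/5).
Var(X_t) = E[X_t^2] - (E[X_t])^2 = x_0^2 * exp(2 mu t) * (exp(sigma^2 t) - 1) = (16*exp(25*t/16) - 16)*exp(-12*t/5).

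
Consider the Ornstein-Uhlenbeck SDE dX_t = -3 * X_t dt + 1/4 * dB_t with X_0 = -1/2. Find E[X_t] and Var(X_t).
E[X_t] = -exp(-3*t)/2; Var(X_t) = 1/96 - exp(-6*t)/96

The OU SDE dX = -theta X dt + sigma dB admits the integrating factor exp(theta t): d(exp(theta t) X_t) = sigma exp(theta t) dB_t. Integrating from 0 to t:
  X_t = x_0 * exp(-theta t) + sigma * int_0^t exp(-theta (t-s)) dB_s.
The Itô integral has mean 0 and (by the Itô isometry) variance sigma^2 * int_0^t exp(-2 theta (t - s)) ds = sigma^2 * (1 - exp(-2 theta t)) / (2 theta).
With theta = 3, sigma = 1/4, x_0 = -1/2:
  E[X_t] = -1/2 * exp(-3 t) = -exp(-3*t)/2
  Var(X_t) = (1/4)^2 * (1 - exp(-2*3 t)) / (2 * 3) = 1/96 - exp(-6*t)/96.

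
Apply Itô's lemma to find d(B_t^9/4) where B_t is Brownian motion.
d(B_t^9/4) = (9*B_t^7) dt + (9*B_t^8/4) dB_t

Itô's formula for f(B_t) gives d f(B_t) = f'(B_t) dB_t + (1/2) f''(B_t) dt. Compute derivatives of f(x) = x^9/4:
  f'(x)  = 9*x^8/4
  f''(x) = 18*x^7
Substitute x = B_t and multiply the f'' term by 1/2:
  drift     = (1/2) * (18*x^7) evaluated at B_t = 9*B_t^7
  diffusion = (9*x^8/4) evaluated at B_t = 9*B_t^8/4
Therefore d(B_t^9/4) = (9*B_t^7) dt + (9*B_t^8/4) dB_t.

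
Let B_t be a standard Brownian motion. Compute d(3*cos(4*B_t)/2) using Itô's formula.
d(3*cos(4*B_t)/2) = (-12*cos(4*B_t)) dt + (-6*sin(4*B_t)) dB_t

Itô's formula for f(B_t) gives d f(B_t) = f'(B_t) dB_t + (1/2) f''(B_t) dt. Compute derivatives of f(x) = 3*cos(4*x)/2:
  f'(x)  = -6*sin(4*x)
  f''(x) = -24*cos(4*x)
Substitute x = B_t and multiply the f'' term by 1/2:
  drift     = (1/2) * (-24*cos(4*x)) evaluated at B_t = -12*cos(4*B_t)
  diffusion = (-6*sin(4*x)) evaluated at B_t = -6*sin(4*B_t)
Therefore d(3*cos(4*B_t)/2) = (-12*cos(4*B_t)) dt + (-6*sin(4*B_t)) dB_t.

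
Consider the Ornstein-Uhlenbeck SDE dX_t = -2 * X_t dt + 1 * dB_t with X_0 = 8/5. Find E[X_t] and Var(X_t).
E[X_t] = 8*exp(-2*t)/5; Var(X_t) = 1/4 - exp(-4*t)/4

The OU SDE dX = -theta X dt + sigma dB admits the integrating factor exp(theta t): d(exp(theta t) X_t) = sigma exp(theta t) dB_t. Integrating from 0 to t:
  X_t = x_0 * exp(-theta t) + sigma * int_0^t exp(-theta (t-s)) dB_s.
The Itô integral has mean 0 and (by the Itô isometry) variance sigma^2 * int_0^t exp(-2 theta (t - s)) ds = sigma^2 * (1 - exp(-2 theta t)) / (2 theta).
With theta = 2, sigma = 1, x_0 = 8/5:
  E[X_t] = 8/5 * exp(-2 t) = 8*exp(-2*t)/5
  Var(X_t) = (1)^2 * (1 - exp(-2*2 t)) / (2 * 2) = 1/4 - exp(-4*t)/4.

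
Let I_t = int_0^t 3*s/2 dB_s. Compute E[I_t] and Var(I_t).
E[I_t] = 0; Var(I_t) = 3*t^3/4

The Itô integral of a deterministic integrand f(s) has mean 0 because each increment f(s) * (B_{s+ds} - B_s) has mean 0. By the Itô isometry:
  Var( int_0^t f(s) dB_s ) = E[ (int_0^t f(s) dB_s)^2 ] = int_0^t f(s)^2 ds.
Here f(s) = 3*s/2, so f(s)^2 = 9*s^2/4. Integrate:
  int_0^t (9*s^2/4) ds = 3*t^3/4.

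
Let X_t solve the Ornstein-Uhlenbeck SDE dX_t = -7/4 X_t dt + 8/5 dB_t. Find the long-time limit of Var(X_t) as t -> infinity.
lim Var(X_t) = 128/175

The OU SDE dX = -theta X dt + sigma dB admits the integrating factor exp(theta t): d(exp(theta t) X_t) = sigma exp(theta t) dB_t. Integrating from 0 to t gives X_t = x_0 * exp(-theta t) + sigma * int_0^t exp(-theta (t-s)) dB_s for any initial x_0. The Itô integral has variance (by the Itô isometry) sigma^2 * int_0^t exp(-2 theta (t - s)) ds = sigma^2 * (1 - exp(-2 theta t)) / (2 theta), independent of x_0.
With theta = 7/4, sigma = 8/5:
  Var(X_t) = (8/5)^2 * (1 - exp(-2*7/4 t)) / (2 * 7/4) = 128/175 - 128*exp(-7*t/2)/175.
As t -> infinity, exp(-2*7/4 t) -> 0, so the stationary variance is sigma^2 / (2 theta) = 128/175.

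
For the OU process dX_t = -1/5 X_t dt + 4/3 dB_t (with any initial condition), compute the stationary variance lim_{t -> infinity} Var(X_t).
lim Var(X_t) = 40/9

The OU SDE dX = -theta X dt + sigma dB admits the integrating factor exp(theta t): d(exp(theta t) X_t) = sigma exp(theta t) dB_t. Integrating from 0 to t gives X_t = x_0 * exp(-theta t) + sigma * int_0^t exp(-theta (t-s)) dB_s for any initial x_0. The Itô integral has variance (by the Itô isometry) sigma^2 * int_0^t exp(-2 theta (t - s)) ds = sigma^2 * (1 - exp(-2 theta t)) / (2 theta), independent of x_0.
With theta = 1/5, sigma = 4/3:
  Var(X_t) = (4/3)^2 * (1 - exp(-2*1/5 t)) / (2 * 1/5) = 40/9 - 40*exp(-2*t/5)/9.
As t -> infinity, exp(-2*1/5 t) -> 0, so the stationary variance is sigma^2 / (2 theta) = 40/9.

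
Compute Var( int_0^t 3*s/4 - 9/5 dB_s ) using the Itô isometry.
Var = 3*t*(25*t^2 - 180*t + 432)/400

The Itô integral of a deterministic integrand f(s) has mean 0 because each increment f(s) * (B_{s+ds} - B_s) has mean 0. By the Itô isometry:
  Var( int_0^t f(s) dB_s ) = E[ (int_0^t f(s) dB_s)^2 ] = int_0^t f(s)^2 ds.
Here f(s) = 3*s/4 - 9/5, so f(s)^2 = 9*(5*s - 12)^2/400. Integrate:
  int_0^t (9*(5*s - 12)^2/400) ds = 3*t*(25*t^2 - 180*t + 432)/400.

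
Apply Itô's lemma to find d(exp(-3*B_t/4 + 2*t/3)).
d(exp(-3*B_t/4 + 2*t/3)) = (91*exp(-3*B_t/4 + 2*t/3)/96) dt + (-3*exp(-3*B_t/4 + 2*t/3)/4) dB_t

Itô's formula for f(t, x): d f(t, B_t) = (f_t + (1/2) f_xx) dt + f_x dB_t. Compute partials of f(t, x) = exp(2*t/3 - 3*x/4):
  f_t(t,x)  = 2*exp(2*t/3 - 3*x/4)/3
  f_x(t,x)  = -3*exp(2*t/3 - 3*x/4)/4
  f_xx(t,x) = 9*exp(2*t/3 - 3*x/4)/16
Assemble drift = f_t + (1/2) f_xx = 91*exp(2*t/3 - 3*x/4)/96 and diffusion = f_x = -3*exp(2*t/3 - 3*x/4)/4. Substituting x = B_t:
  d(exp(-3*B_t/4 + 2*t/3)) = (91*exp(-3*B_t/4 + 2*t/3)/96) dt + (-3*exp(-3*B_t/4 + 2*t/3)/4) dB_t.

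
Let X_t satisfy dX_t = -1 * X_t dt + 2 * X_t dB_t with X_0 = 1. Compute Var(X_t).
Var(X_t) = 2*sinh(2*t)

For GBM dX = mu X dt + sigma X dB with X_0 = x_0, apply Itô to Y = log X: dY = (mu - sigma^2/2) dt + sigma dB, so Y_t = log(x_0) + (mu - sigma^2/2) t + sigma B_t and hence X_t = x_0 * exp((mu - sigma^2/2) t + sigma B_t).
With mu = -1, sigma = 2, x_0 = 1, this gives:
  X_t = 1 * exp((-3) * t + (2) * B_t).
Since sigma*B_t ~ Normal(0, sigma^2 t), E[exp(sigma*B_t)] = exp(sigma^2 t / 2); so E[X_t] = x_0 * exp((mu - sigma^2/2) t) * exp(sigma^2 t / 2) = x_0 * exp(mu t) = exp(-t).
Var(X_t) = E[X_t^2] - (E[X_t])^2 = x_0^2 * exp(2 mu t) * (exp(sigma^2 t) - 1) = 2*sinh(2*t).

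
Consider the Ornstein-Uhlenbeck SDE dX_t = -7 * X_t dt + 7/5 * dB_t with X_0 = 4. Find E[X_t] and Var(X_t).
E[X_t] = 4*exp(-7*t); Var(X_t) = 7/50 - 7*exp(-14*t)/50

The OU SDE dX = -theta X dt + sigma dB admits the integrating factor exp(theta t): d(exp(theta t) X_t) = sigma exp(theta t) dB_t. Integrating from 0 to t:
  X_t = x_0 * exp(-theta t) + sigma * int_0^t exp(-theta (t-s)) dB_s.
The Itô integral has mean 0 and (by the Itô isometry) variance sigma^2 * int_0^t exp(-2 theta (t - s)) ds = sigma^2 * (1 - exp(-2 theta t)) / (2 theta).
With theta = 7, sigma = 7/5, x_0 = 4:
  E[X_t] = 4 * exp(-7 t) = 4*exp(-7*t)
  Var(X_t) = (7/5)^2 * (1 - exp(-2*7 t)) / (2 * 7) = 7/50 - 7*exp(-14*t)/50.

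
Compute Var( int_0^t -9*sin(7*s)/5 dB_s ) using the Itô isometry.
Var = 81*t/50 - 81*sin(14*t)/700

The Itô integral of a deterministic integrand f(s) has mean 0 because each increment f(s) * (B_{s+ds} - B_s) has mean 0. By the Itô isometry:
  Var( int_0^t f(s) dB_s ) = E[ (int_0^t f(s) dB_s)^2 ] = int_0^t f(s)^2 ds.
Here f(s) = -9*sin(7*s)/5, so f(s)^2 = 81*sin(7*s)^2/25. Integrate:
  int_0^t (81*sin(7*s)^2/25) ds = 81*t/50 - 81*sin(14*t)/700.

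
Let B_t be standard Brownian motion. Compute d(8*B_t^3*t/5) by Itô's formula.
d(8*B_t^3*t/5) = (8*B_t*(B_t^2 + 3*t)/5) dt + (24*B_t^2*t/5) dB_t

Itô's formula for f(t, x): d f(t, B_t) = (f_t + (1/2) f_xx) dt + f_x dB_t. Compute partials of f(t, x) = 8*t*x^3/5:
  f_t(t,x)  = 8*x^3/5
  f_x(t,x)  = 24*t*x^2/5
  f_xx(t,x) = 48*t*x/5
Assemble drift = f_t + (1/2) f_xx = 8*x*(3*t + x^2)/5 and diffusion = f_x = 24*t*x^2/5. Substituting x = B_t:
  d(8*B_t^3*t/5) = (8*B_t*(B_t^2 + 3*t)/5) dt + (24*B_t^2*t/5) dB_t.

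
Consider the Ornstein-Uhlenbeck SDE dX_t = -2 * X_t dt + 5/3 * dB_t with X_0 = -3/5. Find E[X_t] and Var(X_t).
E[X_t] = -3*exp(-2*t)/5; Var(X_t) = 25/36 - 25*exp(-4*t)/36

The OU SDE dX = -theta X dt + sigma dB admits the integrating factor exp(theta t): d(exp(theta t) X_t) = sigma exp(theta t) dB_t. Integrating from 0 to t:
  X_t = x_0 * exp(-theta t) + sigma * int_0^t exp(-theta (t-s)) dB_s.
The Itô integral has mean 0 and (by the Itô isometry) variance sigma^2 * int_0^t exp(-2 theta (t - s)) ds = sigma^2 * (1 - exp(-2 theta t)) / (2 theta).
With theta = 2, sigma = 5/3, x_0 = -3/5:
  E[X_t] = -3/5 * exp(-2 t) = -3*exp(-2*t)/5
  Var(X_t) = (5/3)^2 * (1 - exp(-2*2 t)) / (2 * 2) = 25/36 - 25*exp(-4*t)/36.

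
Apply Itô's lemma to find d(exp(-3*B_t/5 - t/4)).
d(exp(-3*B_t/5 - t/4)) = (-7*exp(-3*B_t/5 - t/4)/100) dt + (-3*exp(-3*B_t/5 - t/4)/5) dB_t

Itô's formula for f(t, x): d f(t, B_t) = (f_t + (1/2) f_xx) dt + f_x dB_t. Compute partials of f(t, x) = exp(-t/4 - 3*x/5):
  f_t(t,x)  = -exp(-t/4 - 3*x/5)/4
  f_x(t,x)  = -3*exp(-t/4 - 3*x/5)/5
  f_xx(t,x) = 9*exp(-t/4 - 3*x/5)/25
Assemble drift = f_t + (1/2) f_xx = -7*exp(-t/4 - 3*x/5)/100 and diffusion = f_x = -3*exp(-t/4 - 3*x/5)/5. Substituting x = B_t:
  d(exp(-3*B_t/5 - t/4)) = (-7*exp(-3*B_t/5 - t/4)/100) dt + (-3*exp(-3*B_t/5 - t/4)/5) dB_t.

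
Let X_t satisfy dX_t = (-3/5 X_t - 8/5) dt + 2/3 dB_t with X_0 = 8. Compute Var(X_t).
Var(X_t) = 10/27 - 10*exp(-6*t/5)/27

The variance V(t) = Var(X_t) satisfies V'(t) = 2 a V(t) + c^2 with V(0) = 0 (drift coefficient is linear in X, diffusion is constant). With a = -3/5, c = 2/3, the solution is
  V(t) = (c^2 / (2 a)) * (exp(2 a t) - 1)
       = ((2/3)^2 / (2*(-3/5))) * (exp((-6/5) t) - 1)
       = 10/27 - 10*exp(-6*t/5)/27.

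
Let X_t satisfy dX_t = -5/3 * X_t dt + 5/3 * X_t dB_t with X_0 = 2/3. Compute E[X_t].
E[X_t] = 2*exp(-5*t/3)/3

For GBM dX = mu X dt + sigma X dB with X_0 = x_0, apply Itô to Y = log X: dY = (mu - sigma^2/2) dt + sigma dB, so Y_t = log(x_0) + (mu - sigma^2/2) t + sigma B_t and hence X_t = x_0 * exp((mu - sigma^2/2) t + sigma B_t).
With mu = -5/3, sigma = 5/3, x_0 = 2/3, this gives:
  X_t = 2/3 * exp((-55/18) * t + (5/3) * B_t).
Since sigma*B_t ~ Normal(0, sigma^2 t), E[exp(sigma*B_t)] = exp(sigma^2 t / 2); so E[X_t] = x_0 * exp((mu - sigma^2/2) t) * exp(sigma^2 t / 2) = x_0 * exp(mu t) = 2*exp(-5*t/3)/3.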